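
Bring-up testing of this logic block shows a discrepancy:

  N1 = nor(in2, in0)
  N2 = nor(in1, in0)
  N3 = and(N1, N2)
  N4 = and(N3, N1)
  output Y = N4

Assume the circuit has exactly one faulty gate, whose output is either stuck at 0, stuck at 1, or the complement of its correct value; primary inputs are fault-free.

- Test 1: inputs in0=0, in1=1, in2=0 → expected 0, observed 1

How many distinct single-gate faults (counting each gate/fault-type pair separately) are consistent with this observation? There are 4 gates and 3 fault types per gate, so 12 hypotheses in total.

6

Fault-free: N1=1, N2=0, N3=0, N4=0 → 0. Observed 1.
  N1 stuck-at-0: output 0 ✗
  N1 stuck-at-1: output 0 ✗
  N1 inverted output: output 0 ✗
  N2 stuck-at-0: output 0 ✗
  N2 stuck-at-1: output 1 ✓
  N2 inverted output: output 1 ✓
  N3 stuck-at-0: output 0 ✗
  N3 stuck-at-1: output 1 ✓
  N3 inverted output: output 1 ✓
  N4 stuck-at-0: output 0 ✗
  N4 stuck-at-1: output 1 ✓
  N4 inverted output: output 1 ✓
Consistent faults: {N2 stuck-at-1, N2 inverted output, N3 stuck-at-1, N3 inverted output, N4 stuck-at-1, N4 inverted output} — 6 in all.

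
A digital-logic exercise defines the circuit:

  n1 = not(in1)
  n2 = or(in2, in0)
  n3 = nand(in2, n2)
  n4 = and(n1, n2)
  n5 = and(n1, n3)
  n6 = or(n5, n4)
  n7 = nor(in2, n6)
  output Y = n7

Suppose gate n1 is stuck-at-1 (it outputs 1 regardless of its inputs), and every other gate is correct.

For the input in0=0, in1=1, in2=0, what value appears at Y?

Propagate with n1 forced: n1=1 [stuck-at-1], n2=0, n3=1, n4=0, n5=1, n6=1, n7=0.
So Y = 0. (Without the fault it would be 1.)

0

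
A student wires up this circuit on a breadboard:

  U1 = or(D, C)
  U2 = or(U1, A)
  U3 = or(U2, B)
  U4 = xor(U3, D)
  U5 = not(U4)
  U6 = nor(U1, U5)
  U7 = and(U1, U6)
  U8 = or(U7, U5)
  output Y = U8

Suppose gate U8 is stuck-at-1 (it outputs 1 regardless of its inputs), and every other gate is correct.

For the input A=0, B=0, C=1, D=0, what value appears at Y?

1

Propagate with U8 forced: U1=1, U2=1, U3=1, U4=1, U5=0, U6=0, U7=0, U8=1 [stuck-at-1].
So Y = 1. (Without the fault it would be 0.)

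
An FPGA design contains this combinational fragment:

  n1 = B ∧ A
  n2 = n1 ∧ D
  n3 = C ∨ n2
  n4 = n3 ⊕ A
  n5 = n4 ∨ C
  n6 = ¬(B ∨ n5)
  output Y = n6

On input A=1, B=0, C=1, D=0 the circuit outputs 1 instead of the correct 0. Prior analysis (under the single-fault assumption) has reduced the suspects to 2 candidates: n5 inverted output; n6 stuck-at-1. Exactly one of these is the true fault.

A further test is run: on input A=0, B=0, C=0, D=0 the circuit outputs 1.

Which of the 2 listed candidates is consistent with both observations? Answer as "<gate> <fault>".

n6 stuck-at-1

Evaluate each candidate on input A=0, B=0, C=0, D=0:
  n5 inverted output: n1=0, n2=0, n3=0, n4=0, n5=1 [inverted output], n6=0 → 0 — eliminated
  n6 stuck-at-1: n1=0, n2=0, n3=0, n4=0, n5=0, n6=1 [stuck-at-1] → 1 — matches
Only n6 stuck-at-1 reproduces the observed 1.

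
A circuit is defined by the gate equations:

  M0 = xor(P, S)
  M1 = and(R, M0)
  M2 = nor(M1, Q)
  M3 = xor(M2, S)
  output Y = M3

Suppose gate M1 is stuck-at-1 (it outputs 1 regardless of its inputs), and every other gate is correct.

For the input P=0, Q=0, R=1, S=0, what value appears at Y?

Propagate with M1 forced: M0=0, M1=1 [stuck-at-1], M2=0, M3=0.
So Y = 0. (Without the fault it would be 1.)

0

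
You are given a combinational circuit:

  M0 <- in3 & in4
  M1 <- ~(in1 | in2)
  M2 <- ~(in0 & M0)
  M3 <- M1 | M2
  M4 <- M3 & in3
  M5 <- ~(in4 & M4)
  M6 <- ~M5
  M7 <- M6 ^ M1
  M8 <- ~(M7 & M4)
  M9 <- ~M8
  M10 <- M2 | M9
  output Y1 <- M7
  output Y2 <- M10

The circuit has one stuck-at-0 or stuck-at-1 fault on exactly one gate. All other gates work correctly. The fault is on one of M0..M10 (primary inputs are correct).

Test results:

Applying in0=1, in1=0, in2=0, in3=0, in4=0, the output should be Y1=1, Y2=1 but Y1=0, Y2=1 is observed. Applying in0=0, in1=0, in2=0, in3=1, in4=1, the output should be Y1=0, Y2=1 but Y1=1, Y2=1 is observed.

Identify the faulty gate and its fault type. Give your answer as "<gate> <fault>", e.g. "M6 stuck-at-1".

Fault-free values for test 1 (in0=1, in1=0, in2=0, in3=0, in4=0): M0=0, M1=1, M2=1, M3=1, M4=0, M5=1, M6=0, M7=1, M8=1, M9=0, M10=1, giving Y1=1, Y2=1. Observed Y1=0, Y2=1.
Test 1: faults giving observed Y1=0, Y2=1 are {M1 stuck-at-0, M5 stuck-at-0, M6 stuck-at-1, M7 stuck-at-0}.
Test 2 (in0=0, in1=0, in2=0, in3=1, in4=1): fault-free M0=1, M1=1, M2=1, M3=1, M4=1, M5=0, M6=1, M7=0, M8=1, M9=0, M10=1 → Y1=0, Y2=1; observed Y1=1, Y2=1. Eliminates M5 stuck-at-0, M6 stuck-at-1, M7 stuck-at-0.
Only M1 stuck-at-0 is consistent with every test.

M1 stuck-at-0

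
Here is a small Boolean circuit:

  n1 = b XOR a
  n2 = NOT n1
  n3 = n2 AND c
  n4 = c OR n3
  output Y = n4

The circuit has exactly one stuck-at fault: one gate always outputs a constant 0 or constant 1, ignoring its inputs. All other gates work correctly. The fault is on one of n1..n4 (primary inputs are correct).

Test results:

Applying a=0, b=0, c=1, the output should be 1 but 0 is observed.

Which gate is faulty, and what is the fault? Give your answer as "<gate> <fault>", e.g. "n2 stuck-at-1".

n4 stuck-at-0

Fault-free values for test 1 (a=0, b=0, c=1): n1=0, n2=1, n3=1, n4=1, giving Y=1. Observed 0.
Test 1: faults giving observed 0 are {n4 stuck-at-0}.
Only n4 stuck-at-0 is consistent with every test.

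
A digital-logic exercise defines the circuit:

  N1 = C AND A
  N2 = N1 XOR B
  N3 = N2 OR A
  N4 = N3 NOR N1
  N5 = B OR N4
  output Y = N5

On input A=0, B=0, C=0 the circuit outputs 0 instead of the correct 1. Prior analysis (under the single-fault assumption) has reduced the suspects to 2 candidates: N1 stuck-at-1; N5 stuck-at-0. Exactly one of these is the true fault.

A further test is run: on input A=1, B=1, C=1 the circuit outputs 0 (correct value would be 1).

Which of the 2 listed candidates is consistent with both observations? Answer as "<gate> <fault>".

N5 stuck-at-0

Evaluate each candidate on input A=1, B=1, C=1:
  N1 stuck-at-1: N1=1 [stuck-at-1], N2=0, N3=1, N4=0, N5=1 → 1 — eliminated
  N5 stuck-at-0: N1=1, N2=0, N3=1, N4=0, N5=0 [stuck-at-0] → 0 — matches
Only N5 stuck-at-0 reproduces the observed 0.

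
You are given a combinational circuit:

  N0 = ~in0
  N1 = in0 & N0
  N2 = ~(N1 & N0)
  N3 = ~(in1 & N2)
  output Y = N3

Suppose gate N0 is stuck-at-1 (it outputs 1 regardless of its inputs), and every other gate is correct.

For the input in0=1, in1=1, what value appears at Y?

Propagate with N0 forced: N0=1 [stuck-at-1], N1=1, N2=0, N3=1.
So Y = 1. (Without the fault it would be 0.)

1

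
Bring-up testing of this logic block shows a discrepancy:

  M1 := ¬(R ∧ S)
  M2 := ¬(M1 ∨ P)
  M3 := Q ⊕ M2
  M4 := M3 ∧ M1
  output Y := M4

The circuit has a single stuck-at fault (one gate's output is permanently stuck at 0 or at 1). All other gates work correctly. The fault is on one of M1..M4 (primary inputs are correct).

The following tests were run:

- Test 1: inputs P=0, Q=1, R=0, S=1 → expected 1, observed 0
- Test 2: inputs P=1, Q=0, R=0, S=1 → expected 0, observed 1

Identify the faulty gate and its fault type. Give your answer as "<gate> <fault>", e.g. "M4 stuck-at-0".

Fault-free values for test 1 (P=0, Q=1, R=0, S=1): M1=1, M2=0, M3=1, M4=1, giving Y=1. Observed 0.
Test 1: faults giving observed 0 are {M1 stuck-at-0, M2 stuck-at-1, M3 stuck-at-0, M4 stuck-at-0}.
Test 2 (P=1, Q=0, R=0, S=1): fault-free M1=1, M2=0, M3=0, M4=0 → 0; observed 1. Eliminates M1 stuck-at-0, M3 stuck-at-0, M4 stuck-at-0.
Only M2 stuck-at-1 is consistent with every test.

M2 stuck-at-1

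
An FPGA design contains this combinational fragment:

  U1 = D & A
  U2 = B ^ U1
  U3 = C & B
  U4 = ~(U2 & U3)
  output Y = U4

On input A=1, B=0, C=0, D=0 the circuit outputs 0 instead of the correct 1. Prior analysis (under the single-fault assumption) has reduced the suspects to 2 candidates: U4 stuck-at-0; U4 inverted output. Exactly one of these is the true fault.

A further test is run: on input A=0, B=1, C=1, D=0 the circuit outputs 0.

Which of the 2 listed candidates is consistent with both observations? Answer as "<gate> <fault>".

Evaluate each candidate on input A=0, B=1, C=1, D=0:
  U4 stuck-at-0: U1=0, U2=1, U3=1, U4=0 [stuck-at-0] → 0 — matches
  U4 inverted output: U1=0, U2=1, U3=1, U4=1 [inverted output] → 1 — eliminated
Only U4 stuck-at-0 reproduces the observed 0.

U4 stuck-at-0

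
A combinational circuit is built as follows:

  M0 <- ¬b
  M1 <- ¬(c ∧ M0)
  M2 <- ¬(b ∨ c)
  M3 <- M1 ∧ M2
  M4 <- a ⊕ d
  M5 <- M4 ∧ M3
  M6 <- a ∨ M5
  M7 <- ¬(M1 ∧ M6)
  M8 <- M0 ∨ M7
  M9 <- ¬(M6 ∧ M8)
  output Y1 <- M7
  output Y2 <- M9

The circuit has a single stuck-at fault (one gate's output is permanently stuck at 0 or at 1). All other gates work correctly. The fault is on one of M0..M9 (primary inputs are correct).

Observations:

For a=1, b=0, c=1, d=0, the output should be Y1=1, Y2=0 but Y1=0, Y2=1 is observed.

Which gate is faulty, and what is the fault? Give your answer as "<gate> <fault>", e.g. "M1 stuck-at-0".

M0 stuck-at-0

Fault-free values for test 1 (a=1, b=0, c=1, d=0): M0=1, M1=0, M2=0, M3=0, M4=1, M5=0, M6=1, M7=1, M8=1, M9=0, giving Y1=1, Y2=0. Observed Y1=0, Y2=1.
Test 1: faults giving observed Y1=0, Y2=1 are {M0 stuck-at-0}.
Only M0 stuck-at-0 is consistent with every test.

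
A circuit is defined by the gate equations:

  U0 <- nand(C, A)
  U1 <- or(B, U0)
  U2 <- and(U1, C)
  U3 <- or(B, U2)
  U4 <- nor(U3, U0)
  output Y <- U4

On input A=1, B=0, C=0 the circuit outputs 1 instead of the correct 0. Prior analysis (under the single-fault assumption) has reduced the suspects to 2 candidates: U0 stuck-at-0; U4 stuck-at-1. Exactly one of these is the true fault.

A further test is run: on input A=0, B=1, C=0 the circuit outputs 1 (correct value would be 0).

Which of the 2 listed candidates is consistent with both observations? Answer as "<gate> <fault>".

U4 stuck-at-1

Evaluate each candidate on input A=0, B=1, C=0:
  U0 stuck-at-0: U0=0 [stuck-at-0], U1=1, U2=0, U3=1, U4=0 → 0 — eliminated
  U4 stuck-at-1: U0=1, U1=1, U2=0, U3=1, U4=1 [stuck-at-1] → 1 — matches
Only U4 stuck-at-1 reproduces the observed 1.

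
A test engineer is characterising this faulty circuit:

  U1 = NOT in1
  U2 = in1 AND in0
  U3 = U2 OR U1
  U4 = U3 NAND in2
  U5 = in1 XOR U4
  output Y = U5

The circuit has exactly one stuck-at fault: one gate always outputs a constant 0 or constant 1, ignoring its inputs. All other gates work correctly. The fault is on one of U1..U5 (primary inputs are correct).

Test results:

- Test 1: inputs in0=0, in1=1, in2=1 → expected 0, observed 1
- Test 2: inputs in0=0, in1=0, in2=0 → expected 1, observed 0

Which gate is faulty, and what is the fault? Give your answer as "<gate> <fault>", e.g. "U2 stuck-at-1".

U4 stuck-at-0

Fault-free values for test 1 (in0=0, in1=1, in2=1): U1=0, U2=0, U3=0, U4=1, U5=0, giving Y=0. Observed 1.
Test 1: faults giving observed 1 are {U1 stuck-at-1, U2 stuck-at-1, U3 stuck-at-1, U4 stuck-at-0, U5 stuck-at-1}.
Test 2 (in0=0, in1=0, in2=0): fault-free U1=1, U2=0, U3=1, U4=1, U5=1 → 1; observed 0. Eliminates U1 stuck-at-1, U2 stuck-at-1, U3 stuck-at-1, U5 stuck-at-1.
Only U4 stuck-at-0 is consistent with every test.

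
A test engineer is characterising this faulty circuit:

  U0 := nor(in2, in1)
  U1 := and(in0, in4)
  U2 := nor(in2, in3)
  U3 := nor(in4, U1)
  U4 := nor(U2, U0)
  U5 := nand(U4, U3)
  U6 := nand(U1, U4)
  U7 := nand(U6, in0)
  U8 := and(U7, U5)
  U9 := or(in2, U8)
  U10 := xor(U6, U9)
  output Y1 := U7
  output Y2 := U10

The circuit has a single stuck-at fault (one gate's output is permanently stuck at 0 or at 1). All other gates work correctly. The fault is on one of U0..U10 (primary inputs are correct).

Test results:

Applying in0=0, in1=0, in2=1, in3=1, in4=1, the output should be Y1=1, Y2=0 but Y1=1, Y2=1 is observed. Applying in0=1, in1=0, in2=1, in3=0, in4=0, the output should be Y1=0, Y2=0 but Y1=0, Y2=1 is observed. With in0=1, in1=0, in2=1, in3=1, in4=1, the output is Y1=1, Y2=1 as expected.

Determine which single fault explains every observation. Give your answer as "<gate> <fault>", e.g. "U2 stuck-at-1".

U10 stuck-at-1

Fault-free values for test 1 (in0=0, in1=0, in2=1, in3=1, in4=1): U0=0, U1=0, U2=0, U3=0, U4=1, U5=1, U6=1, U7=1, U8=1, U9=1, U10=0, giving Y1=1, Y2=0. Observed Y1=1, Y2=1.
Test 1: faults giving observed Y1=1, Y2=1 are {U1 stuck-at-1, U6 stuck-at-0, U9 stuck-at-0, U10 stuck-at-1}.
Test 2 (in0=1, in1=0, in2=1, in3=0, in4=0): fault-free U0=0, U1=0, U2=0, U3=1, U4=1, U5=0, U6=1, U7=0, U8=0, U9=1, U10=0 → Y1=0, Y2=0; observed Y1=0, Y2=1. Eliminates U1 stuck-at-1, U6 stuck-at-0.
Test 3 (in0=1, in1=0, in2=1, in3=1, in4=1): fault-free U0=0, U1=1, U2=0, U3=0, U4=1, U5=1, U6=0, U7=1, U8=1, U9=1, U10=1 → Y1=1, Y2=1; observed Y1=1, Y2=1. Eliminates U9 stuck-at-0.
Only U10 stuck-at-1 is consistent with every test.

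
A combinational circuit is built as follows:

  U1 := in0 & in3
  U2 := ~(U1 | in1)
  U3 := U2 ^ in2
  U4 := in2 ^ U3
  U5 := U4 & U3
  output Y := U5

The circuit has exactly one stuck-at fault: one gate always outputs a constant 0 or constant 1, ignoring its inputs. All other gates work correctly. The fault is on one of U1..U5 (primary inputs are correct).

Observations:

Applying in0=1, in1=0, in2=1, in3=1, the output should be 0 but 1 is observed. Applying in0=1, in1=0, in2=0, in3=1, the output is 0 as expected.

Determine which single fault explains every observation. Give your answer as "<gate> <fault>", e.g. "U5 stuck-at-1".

Fault-free values for test 1 (in0=1, in1=0, in2=1, in3=1): U1=1, U2=0, U3=1, U4=0, U5=0, giving Y=0. Observed 1.
Test 1: faults giving observed 1 are {U4 stuck-at-1, U5 stuck-at-1}.
Test 2 (in0=1, in1=0, in2=0, in3=1): fault-free U1=1, U2=0, U3=0, U4=0, U5=0 → 0; observed 0. Eliminates U5 stuck-at-1.
Only U4 stuck-at-1 is consistent with every test.

U4 stuck-at-1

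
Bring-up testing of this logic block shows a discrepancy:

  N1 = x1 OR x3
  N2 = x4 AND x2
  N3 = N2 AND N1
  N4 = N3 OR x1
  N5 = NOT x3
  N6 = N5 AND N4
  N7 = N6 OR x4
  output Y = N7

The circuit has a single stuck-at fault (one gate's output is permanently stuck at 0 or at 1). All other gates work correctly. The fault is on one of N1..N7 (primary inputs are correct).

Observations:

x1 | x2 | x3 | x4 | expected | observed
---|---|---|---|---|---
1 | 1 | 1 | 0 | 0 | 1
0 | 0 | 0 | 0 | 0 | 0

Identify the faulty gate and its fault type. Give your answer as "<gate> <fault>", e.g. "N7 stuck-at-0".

N5 stuck-at-1

Fault-free values for test 1 (x1=1, x2=1, x3=1, x4=0): N1=1, N2=0, N3=0, N4=1, N5=0, N6=0, N7=0, giving Y=0. Observed 1.
Test 1: faults giving observed 1 are {N5 stuck-at-1, N6 stuck-at-1, N7 stuck-at-1}.
Test 2 (x1=0, x2=0, x3=0, x4=0): fault-free N1=0, N2=0, N3=0, N4=0, N5=1, N6=0, N7=0 → 0; observed 0. Eliminates N6 stuck-at-1, N7 stuck-at-1.
Only N5 stuck-at-1 is consistent with every test.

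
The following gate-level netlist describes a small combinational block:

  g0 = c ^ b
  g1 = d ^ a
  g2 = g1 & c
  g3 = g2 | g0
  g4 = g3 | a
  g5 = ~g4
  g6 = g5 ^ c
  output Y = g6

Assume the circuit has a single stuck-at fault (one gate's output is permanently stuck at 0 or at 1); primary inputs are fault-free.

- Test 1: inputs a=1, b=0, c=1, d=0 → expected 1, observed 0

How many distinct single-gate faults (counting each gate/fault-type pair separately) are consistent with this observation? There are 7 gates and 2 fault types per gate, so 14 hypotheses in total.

Fault-free: g0=1, g1=1, g2=1, g3=1, g4=1, g5=0, g6=1 → 1. Observed 0.
  g0 stuck-at-0: output 1 ✗
  g0 stuck-at-1: output 1 ✗
  g1 stuck-at-0: output 1 ✗
  g1 stuck-at-1: output 1 ✗
  g2 stuck-at-0: output 1 ✗
  g2 stuck-at-1: output 1 ✗
  g3 stuck-at-0: output 1 ✗
  g3 stuck-at-1: output 1 ✗
  g4 stuck-at-0: output 0 ✓
  g4 stuck-at-1: output 1 ✗
  g5 stuck-at-0: output 1 ✗
  g5 stuck-at-1: output 0 ✓
  g6 stuck-at-0: output 0 ✓
  g6 stuck-at-1: output 1 ✗
Consistent faults: {g4 stuck-at-0, g5 stuck-at-1, g6 stuck-at-0} — 3 in all.

3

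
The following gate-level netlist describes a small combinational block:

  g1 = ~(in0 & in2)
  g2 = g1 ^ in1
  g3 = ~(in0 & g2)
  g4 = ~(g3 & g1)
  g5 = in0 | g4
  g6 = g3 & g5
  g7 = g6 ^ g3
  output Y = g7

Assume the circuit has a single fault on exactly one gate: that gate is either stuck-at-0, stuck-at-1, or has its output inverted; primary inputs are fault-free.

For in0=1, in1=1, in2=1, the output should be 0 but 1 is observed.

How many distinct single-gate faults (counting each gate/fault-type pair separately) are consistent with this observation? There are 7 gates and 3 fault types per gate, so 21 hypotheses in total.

4

Fault-free: g1=0, g2=1, g3=0, g4=1, g5=1, g6=0, g7=0 → 0. Observed 1.
  g1: none of the 3 fault types match ✗
  g2: none of the 3 fault types match ✗
  g3: none of the 3 fault types match ✗
  g4: none of the 3 fault types match ✗
  g5: none of the 3 fault types match ✗
  g6: stuck-at-1, inverted output ✓; others ✗
  g7: stuck-at-1, inverted output ✓; others ✗
Consistent faults: {g6 stuck-at-1, g6 inverted output, g7 stuck-at-1, g7 inverted output} — 4 in all.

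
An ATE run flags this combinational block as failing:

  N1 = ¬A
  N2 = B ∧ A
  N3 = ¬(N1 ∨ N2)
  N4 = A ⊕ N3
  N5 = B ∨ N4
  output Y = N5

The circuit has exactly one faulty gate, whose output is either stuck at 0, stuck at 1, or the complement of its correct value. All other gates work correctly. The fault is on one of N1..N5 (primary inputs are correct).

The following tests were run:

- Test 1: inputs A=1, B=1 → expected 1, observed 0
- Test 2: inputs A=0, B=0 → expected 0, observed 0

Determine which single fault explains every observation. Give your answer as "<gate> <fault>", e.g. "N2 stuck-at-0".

N5 stuck-at-0

Fault-free values for test 1 (A=1, B=1): N1=0, N2=1, N3=0, N4=1, N5=1, giving Y=1. Observed 0.
Test 1: faults giving observed 0 are {N5 stuck-at-0, N5 inverted output}.
Test 2 (A=0, B=0): fault-free N1=1, N2=0, N3=0, N4=0, N5=0 → 0; observed 0. Eliminates N5 inverted output.
Only N5 stuck-at-0 is consistent with every test.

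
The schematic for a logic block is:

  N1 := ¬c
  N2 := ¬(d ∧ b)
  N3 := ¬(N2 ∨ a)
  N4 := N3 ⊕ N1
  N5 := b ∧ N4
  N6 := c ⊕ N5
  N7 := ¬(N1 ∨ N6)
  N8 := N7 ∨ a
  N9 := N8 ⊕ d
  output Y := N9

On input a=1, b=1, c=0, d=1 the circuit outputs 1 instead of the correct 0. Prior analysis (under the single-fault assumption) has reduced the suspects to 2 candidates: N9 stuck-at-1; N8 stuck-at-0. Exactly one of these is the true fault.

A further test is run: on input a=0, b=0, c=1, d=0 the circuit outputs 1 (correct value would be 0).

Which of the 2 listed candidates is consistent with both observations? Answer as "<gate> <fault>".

N9 stuck-at-1

Evaluate each candidate on input a=0, b=0, c=1, d=0:
  N9 stuck-at-1: N1=0, N2=1, N3=0, N4=0, N5=0, N6=1, N7=0, N8=0, N9=1 [stuck-at-1] → 1 — matches
  N8 stuck-at-0: N1=0, N2=1, N3=0, N4=0, N5=0, N6=1, N7=0, N8=0 [stuck-at-0], N9=0 → 0 — eliminated
Only N9 stuck-at-1 reproduces the observed 1.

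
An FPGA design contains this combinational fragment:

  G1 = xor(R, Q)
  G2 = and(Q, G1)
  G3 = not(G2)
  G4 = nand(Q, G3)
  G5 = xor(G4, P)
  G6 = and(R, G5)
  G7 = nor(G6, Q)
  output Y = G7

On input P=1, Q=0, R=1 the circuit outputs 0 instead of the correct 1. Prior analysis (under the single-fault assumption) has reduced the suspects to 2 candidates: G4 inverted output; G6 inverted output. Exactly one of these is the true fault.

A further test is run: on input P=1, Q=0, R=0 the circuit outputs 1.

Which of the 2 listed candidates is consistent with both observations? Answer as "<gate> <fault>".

Evaluate each candidate on input P=1, Q=0, R=0:
  G4 inverted output: G1=0, G2=0, G3=1, G4=0 [inverted output], G5=1, G6=0, G7=1 → 1 — matches
  G6 inverted output: G1=0, G2=0, G3=1, G4=1, G5=0, G6=1 [inverted output], G7=0 → 0 — eliminated
Only G4 inverted output reproduces the observed 1.

G4 inverted output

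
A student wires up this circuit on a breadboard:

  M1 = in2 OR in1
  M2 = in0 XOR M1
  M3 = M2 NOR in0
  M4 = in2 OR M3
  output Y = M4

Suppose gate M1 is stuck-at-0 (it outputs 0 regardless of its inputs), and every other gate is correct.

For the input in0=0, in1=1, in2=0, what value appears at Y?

1

Propagate with M1 forced: M1=0 [stuck-at-0], M2=0, M3=1, M4=1.
So Y = 1. (Without the fault it would be 0.)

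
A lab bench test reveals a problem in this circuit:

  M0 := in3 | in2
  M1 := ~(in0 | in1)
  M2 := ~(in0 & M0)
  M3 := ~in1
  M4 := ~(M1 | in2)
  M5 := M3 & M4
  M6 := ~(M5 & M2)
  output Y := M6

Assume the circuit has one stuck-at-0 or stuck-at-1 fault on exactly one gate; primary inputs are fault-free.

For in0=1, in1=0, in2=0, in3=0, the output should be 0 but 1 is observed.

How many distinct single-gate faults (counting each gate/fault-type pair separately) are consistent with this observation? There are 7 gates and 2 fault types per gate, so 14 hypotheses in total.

Fault-free: M0=0, M1=0, M2=1, M3=1, M4=1, M5=1, M6=0 → 0. Observed 1.
  M0 stuck-at-0: output 0 ✗
  M0 stuck-at-1: output 1 ✓
  M1 stuck-at-0: output 0 ✗
  M1 stuck-at-1: output 1 ✓
  M2 stuck-at-0: output 1 ✓
  M2 stuck-at-1: output 0 ✗
  M3 stuck-at-0: output 1 ✓
  M3 stuck-at-1: output 0 ✗
  M4 stuck-at-0: output 1 ✓
  M4 stuck-at-1: output 0 ✗
  M5 stuck-at-0: output 1 ✓
  M5 stuck-at-1: output 0 ✗
  M6 stuck-at-0: output 0 ✗
  M6 stuck-at-1: output 1 ✓
Consistent faults: {M0 stuck-at-1, M1 stuck-at-1, M2 stuck-at-0, M3 stuck-at-0, M4 stuck-at-0, M5 stuck-at-0, M6 stuck-at-1} — 7 in all.

7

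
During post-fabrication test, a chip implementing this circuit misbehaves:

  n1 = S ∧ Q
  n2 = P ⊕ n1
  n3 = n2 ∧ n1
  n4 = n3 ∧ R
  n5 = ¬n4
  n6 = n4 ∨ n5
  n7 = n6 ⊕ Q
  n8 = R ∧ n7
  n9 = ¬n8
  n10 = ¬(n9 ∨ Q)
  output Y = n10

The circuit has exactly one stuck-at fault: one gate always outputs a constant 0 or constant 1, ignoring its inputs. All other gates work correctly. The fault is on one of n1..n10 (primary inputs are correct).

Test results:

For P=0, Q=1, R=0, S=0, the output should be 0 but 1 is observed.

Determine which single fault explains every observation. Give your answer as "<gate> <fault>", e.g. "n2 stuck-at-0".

Fault-free values for test 1 (P=0, Q=1, R=0, S=0): n1=0, n2=0, n3=0, n4=0, n5=1, n6=1, n7=0, n8=0, n9=1, n10=0, giving Y=0. Observed 1.
Test 1: faults giving observed 1 are {n10 stuck-at-1}.
Only n10 stuck-at-1 is consistent with every test.

n10 stuck-at-1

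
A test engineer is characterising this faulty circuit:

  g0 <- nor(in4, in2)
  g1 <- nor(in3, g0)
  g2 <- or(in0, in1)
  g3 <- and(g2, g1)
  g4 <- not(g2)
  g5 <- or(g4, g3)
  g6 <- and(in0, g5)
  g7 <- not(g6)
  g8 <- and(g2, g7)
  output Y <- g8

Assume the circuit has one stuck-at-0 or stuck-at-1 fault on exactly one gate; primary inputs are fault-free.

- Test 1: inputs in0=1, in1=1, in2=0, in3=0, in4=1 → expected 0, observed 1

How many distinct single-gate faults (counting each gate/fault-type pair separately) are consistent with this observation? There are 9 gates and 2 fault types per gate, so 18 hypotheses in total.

7

Fault-free: g0=0, g1=1, g2=1, g3=1, g4=0, g5=1, g6=1, g7=0, g8=0 → 0. Observed 1.
  g0: stuck-at-1 ✓; others ✗
  g1: stuck-at-0 ✓; others ✗
  g2: none of the 2 fault types match ✗
  g3: stuck-at-0 ✓; others ✗
  g4: none of the 2 fault types match ✗
  g5: stuck-at-0 ✓; others ✗
  g6: stuck-at-0 ✓; others ✗
  g7: stuck-at-1 ✓; others ✗
  g8: stuck-at-1 ✓; others ✗
Consistent faults: {g0 stuck-at-1, g1 stuck-at-0, g3 stuck-at-0, g5 stuck-at-0, g6 stuck-at-0, g7 stuck-at-1, g8 stuck-at-1} — 7 in all.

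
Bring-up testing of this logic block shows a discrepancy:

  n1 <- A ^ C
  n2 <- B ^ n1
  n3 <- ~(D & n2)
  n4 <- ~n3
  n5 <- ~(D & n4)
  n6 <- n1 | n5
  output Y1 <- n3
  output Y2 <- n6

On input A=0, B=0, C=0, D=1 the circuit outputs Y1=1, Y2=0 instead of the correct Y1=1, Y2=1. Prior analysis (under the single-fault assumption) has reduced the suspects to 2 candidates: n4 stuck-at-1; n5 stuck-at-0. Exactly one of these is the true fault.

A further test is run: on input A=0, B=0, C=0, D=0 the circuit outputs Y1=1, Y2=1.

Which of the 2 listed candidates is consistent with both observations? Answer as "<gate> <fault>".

n4 stuck-at-1

Evaluate each candidate on input A=0, B=0, C=0, D=0:
  n4 stuck-at-1: n1=0, n2=0, n3=1, n4=1 [stuck-at-1], n5=1, n6=1 → Y1=1, Y2=1 — matches
  n5 stuck-at-0: n1=0, n2=0, n3=1, n4=0, n5=0 [stuck-at-0], n6=0 → Y1=1, Y2=0 — eliminated
Only n4 stuck-at-1 reproduces the observed Y1=1, Y2=1.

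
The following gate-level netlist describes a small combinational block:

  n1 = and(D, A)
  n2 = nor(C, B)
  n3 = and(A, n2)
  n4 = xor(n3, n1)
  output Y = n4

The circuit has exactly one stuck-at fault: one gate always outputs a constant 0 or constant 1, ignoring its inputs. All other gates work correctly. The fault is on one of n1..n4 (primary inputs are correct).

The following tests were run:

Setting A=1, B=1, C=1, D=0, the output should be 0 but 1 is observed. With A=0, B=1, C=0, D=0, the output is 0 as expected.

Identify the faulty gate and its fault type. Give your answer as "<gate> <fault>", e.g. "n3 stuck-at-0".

n2 stuck-at-1

Fault-free values for test 1 (A=1, B=1, C=1, D=0): n1=0, n2=0, n3=0, n4=0, giving Y=0. Observed 1.
Test 1: faults giving observed 1 are {n1 stuck-at-1, n2 stuck-at-1, n3 stuck-at-1, n4 stuck-at-1}.
Test 2 (A=0, B=1, C=0, D=0): fault-free n1=0, n2=0, n3=0, n4=0 → 0; observed 0. Eliminates n1 stuck-at-1, n3 stuck-at-1, n4 stuck-at-1.
Only n2 stuck-at-1 is consistent with every test.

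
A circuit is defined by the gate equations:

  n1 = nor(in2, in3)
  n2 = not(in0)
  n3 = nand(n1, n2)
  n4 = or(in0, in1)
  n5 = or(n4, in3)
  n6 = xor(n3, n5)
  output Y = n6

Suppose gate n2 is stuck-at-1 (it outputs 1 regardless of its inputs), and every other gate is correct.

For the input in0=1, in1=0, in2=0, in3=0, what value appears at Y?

Propagate with n2 forced: n1=1, n2=1 [stuck-at-1], n3=0, n4=1, n5=1, n6=1.
So Y = 1. (Without the fault it would be 0.)

1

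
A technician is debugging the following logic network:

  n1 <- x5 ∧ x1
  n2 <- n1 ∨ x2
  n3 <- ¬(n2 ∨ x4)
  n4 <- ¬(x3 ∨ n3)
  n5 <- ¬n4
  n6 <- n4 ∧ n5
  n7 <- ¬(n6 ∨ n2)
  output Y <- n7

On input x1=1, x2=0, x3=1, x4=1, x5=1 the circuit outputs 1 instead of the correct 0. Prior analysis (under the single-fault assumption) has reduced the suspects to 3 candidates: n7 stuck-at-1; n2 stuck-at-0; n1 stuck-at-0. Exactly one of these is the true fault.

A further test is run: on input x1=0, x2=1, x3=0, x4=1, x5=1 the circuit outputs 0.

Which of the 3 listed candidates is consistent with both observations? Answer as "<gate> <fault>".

n1 stuck-at-0

Evaluate each candidate on input x1=0, x2=1, x3=0, x4=1, x5=1:
  n7 stuck-at-1: n1=0, n2=1, n3=0, n4=1, n5=0, n6=0, n7=1 [stuck-at-1] → 1 — eliminated
  n2 stuck-at-0: n1=0, n2=0 [stuck-at-0], n3=0, n4=1, n5=0, n6=0, n7=1 → 1 — eliminated
  n1 stuck-at-0: n1=0 [stuck-at-0], n2=1, n3=0, n4=1, n5=0, n6=0, n7=0 → 0 — matches
Only n1 stuck-at-0 reproduces the observed 0.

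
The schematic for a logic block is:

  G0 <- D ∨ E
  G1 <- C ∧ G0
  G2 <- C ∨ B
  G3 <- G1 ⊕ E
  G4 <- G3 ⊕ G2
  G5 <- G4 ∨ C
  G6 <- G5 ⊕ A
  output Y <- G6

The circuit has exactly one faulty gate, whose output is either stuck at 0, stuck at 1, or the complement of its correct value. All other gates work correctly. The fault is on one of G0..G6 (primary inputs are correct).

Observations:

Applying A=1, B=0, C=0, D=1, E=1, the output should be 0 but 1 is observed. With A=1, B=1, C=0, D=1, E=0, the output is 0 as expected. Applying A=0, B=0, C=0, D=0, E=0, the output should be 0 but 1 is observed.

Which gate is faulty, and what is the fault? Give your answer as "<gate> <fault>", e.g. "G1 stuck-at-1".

G2 stuck-at-1

Fault-free values for test 1 (A=1, B=0, C=0, D=1, E=1): G0=1, G1=0, G2=0, G3=1, G4=1, G5=1, G6=0, giving Y=0. Observed 1.
Test 1: faults giving observed 1 are {G1 stuck-at-1, G1 inverted output, G2 stuck-at-1, G2 inverted output, G3 stuck-at-0, G3 inverted output, G4 stuck-at-0, G4 inverted output, G5 stuck-at-0, G5 inverted output, G6 stuck-at-1, G6 inverted output}.
Test 2 (A=1, B=1, C=0, D=1, E=0): fault-free G0=1, G1=0, G2=1, G3=0, G4=1, G5=1, G6=0 → 0; observed 0. Eliminates G1 stuck-at-1, G1 inverted output, G2 inverted output, G3 inverted output, G4 stuck-at-0, G4 inverted output, G5 stuck-at-0, G5 inverted output, G6 stuck-at-1, G6 inverted output.
Test 3 (A=0, B=0, C=0, D=0, E=0): fault-free G0=0, G1=0, G2=0, G3=0, G4=0, G5=0, G6=0 → 0; observed 1. Eliminates G3 stuck-at-0.
Only G2 stuck-at-1 is consistent with every test.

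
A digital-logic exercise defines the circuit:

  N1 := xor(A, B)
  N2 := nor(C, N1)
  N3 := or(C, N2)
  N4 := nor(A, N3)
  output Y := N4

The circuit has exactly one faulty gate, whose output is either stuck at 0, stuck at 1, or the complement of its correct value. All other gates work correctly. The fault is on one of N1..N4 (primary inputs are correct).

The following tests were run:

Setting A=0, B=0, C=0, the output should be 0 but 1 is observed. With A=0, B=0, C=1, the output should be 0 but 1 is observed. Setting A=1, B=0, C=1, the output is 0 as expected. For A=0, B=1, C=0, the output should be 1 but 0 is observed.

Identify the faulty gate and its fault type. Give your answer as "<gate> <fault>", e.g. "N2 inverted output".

N3 inverted output

Fault-free values for test 1 (A=0, B=0, C=0): N1=0, N2=1, N3=1, N4=0, giving Y=0. Observed 1.
Test 1: faults giving observed 1 are {N1 stuck-at-1, N1 inverted output, N2 stuck-at-0, N2 inverted output, N3 stuck-at-0, N3 inverted output, N4 stuck-at-1, N4 inverted output}.
Test 2 (A=0, B=0, C=1): fault-free N1=0, N2=0, N3=1, N4=0 → 0; observed 1. Eliminates N1 stuck-at-1, N1 inverted output, N2 stuck-at-0, N2 inverted output.
Test 3 (A=1, B=0, C=1): fault-free N1=1, N2=0, N3=1, N4=0 → 0; observed 0. Eliminates N4 stuck-at-1, N4 inverted output.
Test 4 (A=0, B=1, C=0): fault-free N1=1, N2=0, N3=0, N4=1 → 1; observed 0. Eliminates N3 stuck-at-0.
Only N3 inverted output is consistent with every test.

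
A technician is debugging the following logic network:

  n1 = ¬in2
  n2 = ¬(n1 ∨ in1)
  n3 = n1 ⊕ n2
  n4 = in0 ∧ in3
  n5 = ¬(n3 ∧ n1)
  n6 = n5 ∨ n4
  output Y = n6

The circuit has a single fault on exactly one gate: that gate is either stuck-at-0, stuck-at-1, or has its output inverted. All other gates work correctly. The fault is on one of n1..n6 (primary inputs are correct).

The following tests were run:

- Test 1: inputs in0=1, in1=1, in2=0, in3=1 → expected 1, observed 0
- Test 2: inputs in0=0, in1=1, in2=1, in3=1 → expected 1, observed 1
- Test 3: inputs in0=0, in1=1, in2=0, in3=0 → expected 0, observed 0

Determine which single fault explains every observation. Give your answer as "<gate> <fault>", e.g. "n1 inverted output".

Fault-free values for test 1 (in0=1, in1=1, in2=0, in3=1): n1=1, n2=0, n3=1, n4=1, n5=0, n6=1, giving Y=1. Observed 0.
Test 1: faults giving observed 0 are {n4 stuck-at-0, n4 inverted output, n6 stuck-at-0, n6 inverted output}.
Test 2 (in0=0, in1=1, in2=1, in3=1): fault-free n1=0, n2=0, n3=0, n4=0, n5=1, n6=1 → 1; observed 1. Eliminates n6 stuck-at-0, n6 inverted output.
Test 3 (in0=0, in1=1, in2=0, in3=0): fault-free n1=1, n2=0, n3=1, n4=0, n5=0, n6=0 → 0; observed 0. Eliminates n4 inverted output.
Only n4 stuck-at-0 is consistent with every test.

n4 stuck-at-0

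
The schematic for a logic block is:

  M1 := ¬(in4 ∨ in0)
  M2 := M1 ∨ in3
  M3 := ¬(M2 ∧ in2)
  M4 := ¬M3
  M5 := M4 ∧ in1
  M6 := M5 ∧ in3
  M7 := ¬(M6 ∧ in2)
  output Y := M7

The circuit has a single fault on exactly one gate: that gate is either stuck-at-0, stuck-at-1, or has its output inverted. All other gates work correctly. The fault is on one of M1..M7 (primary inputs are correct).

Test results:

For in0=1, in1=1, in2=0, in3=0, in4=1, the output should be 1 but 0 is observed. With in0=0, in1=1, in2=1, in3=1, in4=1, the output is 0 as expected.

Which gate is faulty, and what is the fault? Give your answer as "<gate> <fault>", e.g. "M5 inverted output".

M7 stuck-at-0

Fault-free values for test 1 (in0=1, in1=1, in2=0, in3=0, in4=1): M1=0, M2=0, M3=1, M4=0, M5=0, M6=0, M7=1, giving Y=1. Observed 0.
Test 1: faults giving observed 0 are {M7 stuck-at-0, M7 inverted output}.
Test 2 (in0=0, in1=1, in2=1, in3=1, in4=1): fault-free M1=0, M2=1, M3=0, M4=1, M5=1, M6=1, M7=0 → 0; observed 0. Eliminates M7 inverted output.
Only M7 stuck-at-0 is consistent with every test.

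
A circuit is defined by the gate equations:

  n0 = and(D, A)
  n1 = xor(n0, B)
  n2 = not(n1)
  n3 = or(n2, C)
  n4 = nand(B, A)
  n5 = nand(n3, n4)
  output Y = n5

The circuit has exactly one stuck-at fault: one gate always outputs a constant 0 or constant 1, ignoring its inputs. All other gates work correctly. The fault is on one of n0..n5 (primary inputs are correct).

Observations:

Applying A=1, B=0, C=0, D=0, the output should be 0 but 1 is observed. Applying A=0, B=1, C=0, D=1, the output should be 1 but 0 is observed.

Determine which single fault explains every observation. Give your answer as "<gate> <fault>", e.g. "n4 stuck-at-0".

Fault-free values for test 1 (A=1, B=0, C=0, D=0): n0=0, n1=0, n2=1, n3=1, n4=1, n5=0, giving Y=0. Observed 1.
Test 1: faults giving observed 1 are {n0 stuck-at-1, n1 stuck-at-1, n2 stuck-at-0, n3 stuck-at-0, n4 stuck-at-0, n5 stuck-at-1}.
Test 2 (A=0, B=1, C=0, D=1): fault-free n0=0, n1=1, n2=0, n3=0, n4=1, n5=1 → 1; observed 0. Eliminates n1 stuck-at-1, n2 stuck-at-0, n3 stuck-at-0, n4 stuck-at-0, n5 stuck-at-1.
Only n0 stuck-at-1 is consistent with every test.

n0 stuck-at-1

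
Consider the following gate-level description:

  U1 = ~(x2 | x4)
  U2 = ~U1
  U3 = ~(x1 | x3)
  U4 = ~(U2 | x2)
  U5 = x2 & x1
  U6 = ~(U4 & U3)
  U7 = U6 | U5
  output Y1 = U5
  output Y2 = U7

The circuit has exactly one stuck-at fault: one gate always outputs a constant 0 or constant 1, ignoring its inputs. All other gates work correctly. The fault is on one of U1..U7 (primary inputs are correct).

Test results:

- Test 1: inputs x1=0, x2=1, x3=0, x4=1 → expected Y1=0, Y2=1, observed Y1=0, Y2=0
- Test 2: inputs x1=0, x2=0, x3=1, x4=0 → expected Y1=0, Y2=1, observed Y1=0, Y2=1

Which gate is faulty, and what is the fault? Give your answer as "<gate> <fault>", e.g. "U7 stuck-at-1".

U4 stuck-at-1

Fault-free values for test 1 (x1=0, x2=1, x3=0, x4=1): U1=0, U2=1, U3=1, U4=0, U5=0, U6=1, U7=1, giving Y1=0, Y2=1. Observed Y1=0, Y2=0.
Test 1: faults giving observed Y1=0, Y2=0 are {U4 stuck-at-1, U6 stuck-at-0, U7 stuck-at-0}.
Test 2 (x1=0, x2=0, x3=1, x4=0): fault-free U1=1, U2=0, U3=0, U4=1, U5=0, U6=1, U7=1 → Y1=0, Y2=1; observed Y1=0, Y2=1. Eliminates U6 stuck-at-0, U7 stuck-at-0.
Only U4 stuck-at-1 is consistent with every test.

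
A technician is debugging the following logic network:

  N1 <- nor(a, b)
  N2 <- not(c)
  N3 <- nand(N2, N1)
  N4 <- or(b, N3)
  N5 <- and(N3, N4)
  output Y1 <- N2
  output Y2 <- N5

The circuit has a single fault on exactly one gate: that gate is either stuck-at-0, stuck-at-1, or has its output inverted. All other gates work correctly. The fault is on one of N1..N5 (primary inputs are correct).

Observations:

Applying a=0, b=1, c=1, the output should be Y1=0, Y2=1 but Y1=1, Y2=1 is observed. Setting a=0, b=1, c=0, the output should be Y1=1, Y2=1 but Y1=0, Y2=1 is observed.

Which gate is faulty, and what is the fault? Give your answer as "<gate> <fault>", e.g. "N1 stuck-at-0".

N2 inverted output

Fault-free values for test 1 (a=0, b=1, c=1): N1=0, N2=0, N3=1, N4=1, N5=1, giving Y1=0, Y2=1. Observed Y1=1, Y2=1.
Test 1: faults giving observed Y1=1, Y2=1 are {N2 stuck-at-1, N2 inverted output}.
Test 2 (a=0, b=1, c=0): fault-free N1=0, N2=1, N3=1, N4=1, N5=1 → Y1=1, Y2=1; observed Y1=0, Y2=1. Eliminates N2 stuck-at-1.
Only N2 inverted output is consistent with every test.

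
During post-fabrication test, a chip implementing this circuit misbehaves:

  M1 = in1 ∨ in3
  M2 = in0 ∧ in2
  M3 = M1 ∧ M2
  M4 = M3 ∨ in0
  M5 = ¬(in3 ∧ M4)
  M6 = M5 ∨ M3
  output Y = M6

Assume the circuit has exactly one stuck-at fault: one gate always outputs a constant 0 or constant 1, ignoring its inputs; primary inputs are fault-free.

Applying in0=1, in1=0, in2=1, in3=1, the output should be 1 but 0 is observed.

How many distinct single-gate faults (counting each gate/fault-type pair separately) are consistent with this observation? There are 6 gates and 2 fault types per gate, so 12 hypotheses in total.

Fault-free: M1=1, M2=1, M3=1, M4=1, M5=0, M6=1 → 1. Observed 0.
  M1 stuck-at-0: output 0 ✓
  M1 stuck-at-1: output 1 ✗
  M2 stuck-at-0: output 0 ✓
  M2 stuck-at-1: output 1 ✗
  M3 stuck-at-0: output 0 ✓
  M3 stuck-at-1: output 1 ✗
  M4 stuck-at-0: output 1 ✗
  M4 stuck-at-1: output 1 ✗
  M5 stuck-at-0: output 1 ✗
  M5 stuck-at-1: output 1 ✗
  M6 stuck-at-0: output 0 ✓
  M6 stuck-at-1: output 1 ✗
Consistent faults: {M1 stuck-at-0, M2 stuck-at-0, M3 stuck-at-0, M6 stuck-at-0} — 4 in all.

4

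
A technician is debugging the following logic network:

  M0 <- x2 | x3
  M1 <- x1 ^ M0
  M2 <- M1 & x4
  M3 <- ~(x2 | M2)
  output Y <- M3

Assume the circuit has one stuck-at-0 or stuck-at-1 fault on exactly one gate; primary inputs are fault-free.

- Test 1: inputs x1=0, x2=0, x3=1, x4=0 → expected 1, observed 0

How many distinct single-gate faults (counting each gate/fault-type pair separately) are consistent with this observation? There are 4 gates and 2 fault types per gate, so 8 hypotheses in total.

2

Fault-free: M0=1, M1=1, M2=0, M3=1 → 1. Observed 0.
  M0 stuck-at-0: output 1 ✗
  M0 stuck-at-1: output 1 ✗
  M1 stuck-at-0: output 1 ✗
  M1 stuck-at-1: output 1 ✗
  M2 stuck-at-0: output 1 ✗
  M2 stuck-at-1: output 0 ✓
  M3 stuck-at-0: output 0 ✓
  M3 stuck-at-1: output 1 ✗
Consistent faults: {M2 stuck-at-1, M3 stuck-at-0} — 2 in all.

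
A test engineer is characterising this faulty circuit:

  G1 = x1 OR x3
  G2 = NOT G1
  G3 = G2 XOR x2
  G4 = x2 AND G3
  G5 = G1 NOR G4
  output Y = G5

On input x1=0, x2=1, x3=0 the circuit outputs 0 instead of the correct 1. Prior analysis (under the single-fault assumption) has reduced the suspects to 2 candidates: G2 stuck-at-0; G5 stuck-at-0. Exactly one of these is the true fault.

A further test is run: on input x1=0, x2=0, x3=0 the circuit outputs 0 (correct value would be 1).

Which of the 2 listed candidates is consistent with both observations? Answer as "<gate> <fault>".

Evaluate each candidate on input x1=0, x2=0, x3=0:
  G2 stuck-at-0: G1=0, G2=0 [stuck-at-0], G3=0, G4=0, G5=1 → 1 — eliminated
  G5 stuck-at-0: G1=0, G2=1, G3=1, G4=0, G5=0 [stuck-at-0] → 0 — matches
Only G5 stuck-at-0 reproduces the observed 0.

G5 stuck-at-0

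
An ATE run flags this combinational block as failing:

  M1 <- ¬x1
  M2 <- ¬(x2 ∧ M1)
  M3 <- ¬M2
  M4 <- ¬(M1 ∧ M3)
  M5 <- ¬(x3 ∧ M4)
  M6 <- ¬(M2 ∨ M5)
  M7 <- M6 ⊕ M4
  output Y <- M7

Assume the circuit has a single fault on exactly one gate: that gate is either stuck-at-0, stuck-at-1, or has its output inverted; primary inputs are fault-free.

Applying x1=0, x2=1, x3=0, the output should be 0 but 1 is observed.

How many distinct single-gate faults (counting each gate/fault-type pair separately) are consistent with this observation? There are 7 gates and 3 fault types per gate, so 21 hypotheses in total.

Fault-free: M1=1, M2=0, M3=1, M4=0, M5=1, M6=0, M7=0 → 0. Observed 1.
  M1: stuck-at-0, inverted output ✓; others ✗
  M2: stuck-at-1, inverted output ✓; others ✗
  M3: stuck-at-0, inverted output ✓; others ✗
  M4: stuck-at-1, inverted output ✓; others ✗
  M5: stuck-at-0, inverted output ✓; others ✗
  M6: stuck-at-1, inverted output ✓; others ✗
  M7: stuck-at-1, inverted output ✓; others ✗
Consistent faults: {M1 stuck-at-0, M1 inverted output, M2 stuck-at-1, M2 inverted output, M3 stuck-at-0, M3 inverted output, M4 stuck-at-1, M4 inverted output, M5 stuck-at-0, M5 inverted output, M6 stuck-at-1, M6 inverted output, M7 stuck-at-1, M7 inverted output} — 14 in all.

14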